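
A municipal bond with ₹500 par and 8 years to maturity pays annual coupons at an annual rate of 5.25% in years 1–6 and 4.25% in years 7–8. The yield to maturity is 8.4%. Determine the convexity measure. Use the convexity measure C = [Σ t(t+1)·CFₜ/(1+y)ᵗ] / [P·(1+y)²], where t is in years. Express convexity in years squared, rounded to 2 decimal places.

46.98

With y = 0.084:
  t   CF        PV=CF/(1+0.084)^t    t·PV        t(t+1)·PV
  1        26.25        24.2159        24.2159          48.4317
  2        26.25        22.3394        44.6787         134.0362
  3        26.25        20.6083        61.8248         247.2992
  4        26.25        19.0113        76.0453         380.2263
  5        26.25        17.5381        87.6906         526.1434
  6        26.25        16.1791        97.0744         679.5210
  7        21.25        12.0824        84.5769         676.6156
  8       521.25       273.4084     2,187.2670      19,685.4029
  Σ                    405.3828     2,663.3736      22,377.6763
P = 405.3828.
Convexity = Σ t(t+1)·PV / [P·(1+y)²] = 22,377.6763 / (405.3828 × 1.175056) = 46.97763.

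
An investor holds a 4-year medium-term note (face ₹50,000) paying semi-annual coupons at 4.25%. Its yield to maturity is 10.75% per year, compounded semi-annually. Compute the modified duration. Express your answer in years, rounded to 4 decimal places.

3.4905 years

Periodic yield y = 0.05375. First find Macaulay duration:
  t   CF        PV=CF/(1+0.05375)^t    t·PV
  1     1,062.50     1,008.3037     1,008.3037
  2     1,062.50       956.8718     1,913.7436
  3     1,062.50       908.0634     2,724.1902
  4     1,062.50       861.7446     3,446.9785
  5     1,062.50       817.7885     4,088.9425
  6     1,062.50       776.0745     4,656.4470
  7     1,062.50       736.4883     5,155.4178
  8    51,062.50    33,589.3324   268,714.6596
  Σ                 39,654.6672   291,708.6830
P = 39,654.6672; Macaulay duration = 291,708.6830 / 39,654.6672 = 7.35623 half-year periods = 3.67811 years.
Modified duration = D_Mac / (1 + y) = 3.67811 / 1.05375 = 3.49050 years.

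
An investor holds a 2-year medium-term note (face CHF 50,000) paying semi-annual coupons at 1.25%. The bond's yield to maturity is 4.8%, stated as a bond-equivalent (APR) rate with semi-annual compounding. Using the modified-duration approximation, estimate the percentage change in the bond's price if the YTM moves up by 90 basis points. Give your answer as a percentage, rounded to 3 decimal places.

Periodic yield y = 0.024. Modified duration first:
  t   CF        PV=CF/(1+0.024)^t    t·PV
  1       312.50       305.1758       305.1758
  2       312.50       298.0232       596.0464
  3       312.50       291.0383       873.1149
  4    50,312.50    45,758.9522   183,035.8087
  Σ                 46,653.1895   184,810.1459
P = 46,653.1895; D_Mac = 3.96136 half-year periods = 1.98068 yrs; D_mod = 1.98068/(1+0.024) = 1.93426 yrs.
ΔP/P ≈ -D_mod · Δy = -1.93426 × (+0.009) = -0.017408 = -1.7408%.

-1.741%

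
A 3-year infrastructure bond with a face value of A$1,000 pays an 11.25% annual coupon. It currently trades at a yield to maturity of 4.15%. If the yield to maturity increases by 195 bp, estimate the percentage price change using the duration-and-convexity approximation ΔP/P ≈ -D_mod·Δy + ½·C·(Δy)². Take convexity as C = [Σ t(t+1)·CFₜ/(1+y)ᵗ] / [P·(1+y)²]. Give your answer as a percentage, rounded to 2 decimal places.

With y = 0.0415:
  t   CF        PV=CF/(1+0.0415)^t    t·PV        t(t+1)·PV
  1       112.50       108.0173       108.0173         216.0346
  2       112.50       103.7132       207.4264         622.2791
  3     1,112.50       984.7414     2,954.2242      11,816.8968
  Σ                  1,196.4719     3,269.6679      12,655.2105
P = 1,196.4719; D_Mac = 2.73276 yrs; D_mod = 2.62387 yrs; C = 9.75098.
Duration effect: -2.62387 × (+0.0195) = -0.051165
Convexity effect: 0.5 × 9.75098 × (0.0195)² = +0.0018539
ΔP/P ≈ -0.051165 + 0.0018539 = -0.049312 = -4.9312%.

-4.93%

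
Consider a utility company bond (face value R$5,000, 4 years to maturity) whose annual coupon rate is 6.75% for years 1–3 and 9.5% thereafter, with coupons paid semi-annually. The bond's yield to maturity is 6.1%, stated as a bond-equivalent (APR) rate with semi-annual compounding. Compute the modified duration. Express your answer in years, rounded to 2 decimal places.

Periodic yield y = 0.0305. First find Macaulay duration:
  t   CF        PV=CF/(1+0.0305)^t    t·PV
  1       168.75       163.7555       163.7555
  2       168.75       158.9087       317.8175
  3       168.75       154.2055       462.6164
  4       168.75       149.6414       598.5656
  5       168.75       145.2124       726.0622
  6       168.75       140.9145       845.4872
  7       237.50       192.4543     1,347.1802
  8     5,237.50     4,118.5095    32,948.0756
  Σ                  5,223.6018    37,409.5602
P = 5,223.6018; Macaulay duration = 37,409.5602 / 5,223.6018 = 7.16164 half-year periods = 3.58082 years.
Modified duration = D_Mac / (1 + y) = 3.58082 / 1.0305 = 3.47484 years.

3.47 years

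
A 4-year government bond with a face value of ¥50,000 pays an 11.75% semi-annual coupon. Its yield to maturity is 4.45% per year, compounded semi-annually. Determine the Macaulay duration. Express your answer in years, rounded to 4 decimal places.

3.3908 years

Periodic yield y = 0.02225. Discount each cash flow and weight by its period:
  t   CF        PV=CF/(1+0.02225)^t    t·PV
  1     2,937.50     2,873.5632     2,873.5632
  2     2,937.50     2,811.0181     5,622.0361
  3     2,937.50     2,749.8343     8,249.5028
  4     2,937.50     2,689.9822    10,759.9286
  5     2,937.50     2,631.4328    13,157.1639
  6     2,937.50     2,574.1578    15,444.9466
  7     2,937.50     2,518.1294    17,626.9057
  8    52,937.50    44,392.1801   355,137.4409
  Σ                 63,240.2977   428,871.4877
Price P = Σ PV = 63,240.2977.
Macaulay duration = Σ(t·PV) / P = 428,871.4877 / 63,240.2977 = 6.78162 half-year periods.
In years: 6.78162 / 2 = 3.39081 years.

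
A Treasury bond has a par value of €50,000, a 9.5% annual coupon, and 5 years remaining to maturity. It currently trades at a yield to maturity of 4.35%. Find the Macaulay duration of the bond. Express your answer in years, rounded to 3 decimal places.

4.288 years

Periodic yield y = 0.0435. Discount each cash flow and weight by its year:
  t   CF        PV=CF/(1+0.0435)^t    t·PV
  1     4,750.00     4,551.9885     4,551.9885
  2     4,750.00     4,362.2314     8,724.4629
  3     4,750.00     4,180.3847    12,541.1541
  4     4,750.00     4,006.1185    16,024.4742
  5    54,750.00    44,250.8744   221,254.3718
  Σ                 61,351.5975   263,096.4515
Price P = Σ PV = 61,351.5975.
Macaulay duration = Σ(t·PV) / P = 263,096.4515 / 61,351.5975 = 4.28834 years.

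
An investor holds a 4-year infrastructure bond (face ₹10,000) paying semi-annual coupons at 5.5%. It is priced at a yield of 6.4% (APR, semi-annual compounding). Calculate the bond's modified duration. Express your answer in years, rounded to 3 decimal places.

3.525 years

Periodic yield y = 0.032. First find Macaulay duration:
  t   CF        PV=CF/(1+0.032)^t    t·PV
  1       275.00       266.4729       266.4729
  2       275.00       258.2101       516.4203
  3       275.00       250.2036       750.6109
  4       275.00       242.4454       969.7815
  5       275.00       234.9277     1,174.6384
  6       275.00       227.6431     1,365.8587
  7       275.00       220.5844     1,544.0909
  8    10,275.00     7,986.2748    63,890.1988
  Σ                  9,686.7621    70,478.0723
P = 9,686.7621; Macaulay duration = 70,478.0723 / 9,686.7621 = 7.27571 half-year periods = 3.63786 years.
Modified duration = D_Mac / (1 + y) = 3.63786 / 1.032 = 3.52505 years.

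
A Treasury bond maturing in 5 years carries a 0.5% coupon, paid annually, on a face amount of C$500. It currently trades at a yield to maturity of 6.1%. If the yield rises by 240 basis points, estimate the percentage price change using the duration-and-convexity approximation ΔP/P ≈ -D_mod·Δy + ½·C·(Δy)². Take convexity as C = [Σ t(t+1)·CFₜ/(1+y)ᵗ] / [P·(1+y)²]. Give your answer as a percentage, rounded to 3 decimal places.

-10.423%

With y = 0.061:
  t   CF        PV=CF/(1+0.061)^t    t·PV        t(t+1)·PV
  1         2.50         2.3563         2.3563           4.7125
  2         2.50         2.2208         4.4416          13.3248
  3         2.50         2.0931         6.2794          25.1174
  4         2.50         1.9728         7.8911          39.4556
  5       502.50       373.7310     1,868.6551      11,211.9306
  Σ                    382.3740     1,889.6234      11,294.5409
P = 382.3740; D_Mac = 4.94182 yrs; D_mod = 4.65770 yrs; C = 26.23913.
Duration effect: -4.65770 × (+0.024) = -0.111785
Convexity effect: 0.5 × 26.23913 × (0.024)² = +0.0075569
ΔP/P ≈ -0.111785 + 0.0075569 = -0.104228 = -10.4228%.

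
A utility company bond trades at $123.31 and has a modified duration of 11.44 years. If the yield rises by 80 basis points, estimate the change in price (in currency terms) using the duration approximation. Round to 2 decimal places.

-$11.29

Duration approximation: ΔP/P ≈ -D_mod · Δy = -11.44 × (+0.008) = -0.091520.
ΔP ≈ 123.31 × (-0.091520) = -11.2853312.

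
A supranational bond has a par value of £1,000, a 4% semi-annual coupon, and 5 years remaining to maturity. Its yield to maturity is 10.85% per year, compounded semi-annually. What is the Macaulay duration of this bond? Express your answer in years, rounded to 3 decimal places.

Periodic yield y = 0.05425. Discount each cash flow and weight by its period:
  t   CF        PV=CF/(1+0.05425)^t    t·PV
  1        20.00        18.9708        18.9708
  2        20.00        17.9946        35.9892
  3        20.00        17.0686        51.2059
  4        20.00        16.1903        64.7613
  5        20.00        15.3572        76.7860
  6        20.00        14.5669        87.4016
  7        20.00        13.8173        96.7214
  8        20.00        13.1063       104.8506
  9        20.00        12.4319       111.8871
  10    1,020.00       601.4009     6,014.0090
  Σ                    740.9050     6,662.5832
Price P = Σ PV = 740.9050.
Macaulay duration = Σ(t·PV) / P = 6,662.5832 / 740.9050 = 8.99249 half-year periods.
In years: 8.99249 / 2 = 4.49625 years.

4.496 years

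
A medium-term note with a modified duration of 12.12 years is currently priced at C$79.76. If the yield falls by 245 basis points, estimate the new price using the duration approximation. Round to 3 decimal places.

C$103.444

Duration approximation: ΔP/P ≈ -D_mod · Δy = -12.12 × (-0.0245) = +0.296940.
New price ≈ 79.76 × (1 + 0.296940) = 103.4439344.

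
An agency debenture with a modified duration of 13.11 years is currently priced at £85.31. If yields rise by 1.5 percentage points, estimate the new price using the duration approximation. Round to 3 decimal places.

Duration approximation: ΔP/P ≈ -D_mod · Δy = -13.11 × (+0.015) = -0.196650.
New price ≈ 85.31 × (1 - 0.196650) = 68.5337885.

£68.534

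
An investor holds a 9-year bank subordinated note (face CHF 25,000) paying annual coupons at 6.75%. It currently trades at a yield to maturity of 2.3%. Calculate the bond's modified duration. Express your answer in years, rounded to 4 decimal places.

Periodic yield y = 0.023. First find Macaulay duration:
  t   CF        PV=CF/(1+0.023)^t    t·PV
  1     1,687.50     1,649.5601     1,649.5601
  2     1,687.50     1,612.4732     3,224.9465
  3     1,687.50     1,576.2202     4,728.6605
  4     1,687.50     1,540.7822     6,163.1287
  5     1,687.50     1,506.1409     7,530.7047
  6     1,687.50     1,472.2785     8,833.6712
  7     1,687.50     1,439.1774    10,074.2421
  8     1,687.50     1,406.8206    11,254.5646
  9    26,687.50    21,748.3938   195,735.5445
  Σ                 33,951.8470   249,195.0230
P = 33,951.8470; Macaulay duration = 249,195.0230 / 33,951.8470 = 7.33966 years.
Modified duration = D_Mac / (1 + y) = 7.33966 / 1.023 = 7.17464 years.

7.1746 years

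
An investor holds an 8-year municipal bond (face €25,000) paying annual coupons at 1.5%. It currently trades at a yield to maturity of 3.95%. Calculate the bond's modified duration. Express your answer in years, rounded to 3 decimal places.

Periodic yield y = 0.0395. First find Macaulay duration:
  t   CF        PV=CF/(1+0.0395)^t    t·PV
  1       375.00       360.7504       360.7504
  2       375.00       347.0422       694.0844
  3       375.00       333.8549     1,001.5648
  4       375.00       321.1688     1,284.6750
  5       375.00       308.9647     1,544.8233
  6       375.00       297.2243     1,783.3458
  7       375.00       285.9301     2,001.5104
  8    25,375.00    18,612.7310   148,901.8483
  Σ                 20,867.6663   157,572.6023
P = 20,867.6663; Macaulay duration = 157,572.6023 / 20,867.6663 = 7.55104 years.
Modified duration = D_Mac / (1 + y) = 7.55104 / 1.0395 = 7.26411 years.

7.264 years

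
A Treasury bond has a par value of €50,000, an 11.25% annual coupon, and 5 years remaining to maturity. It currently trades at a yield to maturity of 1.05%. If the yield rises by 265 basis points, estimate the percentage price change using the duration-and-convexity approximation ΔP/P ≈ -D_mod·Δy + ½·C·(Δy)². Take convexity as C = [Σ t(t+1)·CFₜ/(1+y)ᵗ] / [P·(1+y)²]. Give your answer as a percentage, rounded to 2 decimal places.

With y = 0.0105:
  t   CF        PV=CF/(1+0.0105)^t    t·PV        t(t+1)·PV
  1     5,625.00     5,566.5512     5,566.5512      11,133.1024
  2     5,625.00     5,508.7098    11,017.4195      33,052.2586
  3     5,625.00     5,451.4693    16,354.4080      65,417.6320
  4     5,625.00     5,394.8237    21,579.2947     107,896.4737
  5    55,625.00    52,794.4700   263,972.3502   1,583,834.1013
  Σ                 74,716.0240   318,490.0237   1,801,333.5679
P = 74,716.0240; D_Mac = 4.26267 yrs; D_mod = 4.21838 yrs; C = 23.61064.
Duration effect: -4.21838 × (+0.0265) = -0.111787
Convexity effect: 0.5 × 23.61064 × (0.0265)² = +0.0082903
ΔP/P ≈ -0.111787 + 0.0082903 = -0.103497 = -10.3497%.

-10.35%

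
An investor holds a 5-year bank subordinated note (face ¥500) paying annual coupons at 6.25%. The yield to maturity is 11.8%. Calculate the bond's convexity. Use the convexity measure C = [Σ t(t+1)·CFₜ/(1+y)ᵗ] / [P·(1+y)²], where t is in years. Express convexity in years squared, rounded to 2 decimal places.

With y = 0.118:
  t   CF        PV=CF/(1+0.118)^t    t·PV        t(t+1)·PV
  1        31.25        27.9517        27.9517          55.9034
  2        31.25        25.0015        50.0030         150.0091
  3        31.25        22.3627        67.0882         268.3526
  4        31.25        20.0024        80.0097         400.0486
  5       531.25       304.1515     1,520.7574       9,124.5442
  Σ                    399.4698     1,745.8100       9,998.8580
P = 399.4698.
Convexity = Σ t(t+1)·PV / [P·(1+y)²] = 9,998.8580 / (399.4698 × 1.249924) = 20.02547.

20.03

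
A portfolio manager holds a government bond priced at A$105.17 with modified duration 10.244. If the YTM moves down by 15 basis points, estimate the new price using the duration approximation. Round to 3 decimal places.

A$106.786

Duration approximation: ΔP/P ≈ -D_mod · Δy = -10.244 × (-0.0015) = +0.015366.
New price ≈ 105.17 × (1 + 0.015366) = 106.78604222.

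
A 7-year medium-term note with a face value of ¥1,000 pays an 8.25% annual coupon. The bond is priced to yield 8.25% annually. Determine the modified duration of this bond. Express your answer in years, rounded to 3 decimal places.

Periodic yield y = 0.0825. First find Macaulay duration:
  t   CF        PV=CF/(1+0.0825)^t    t·PV
  1        82.50        76.2125        76.2125
  2        82.50        70.4041       140.8083
  3        82.50        65.0385       195.1154
  4        82.50        60.0817       240.3269
  5        82.50        55.5027       277.5137
  6        82.50        51.2727       307.6364
  7     1,082.50       621.4877     4,350.4142
  Σ                  1,000.0000     5,588.0273
P = 1,000.0000; Macaulay duration = 5,588.0273 / 1,000.0000 = 5.58803 years.
Modified duration = D_Mac / (1 + y) = 5.58803 / 1.0825 = 5.16215 years.

5.162 years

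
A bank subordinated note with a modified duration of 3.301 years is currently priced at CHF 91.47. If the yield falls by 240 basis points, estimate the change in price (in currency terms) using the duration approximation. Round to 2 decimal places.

Duration approximation: ΔP/P ≈ -D_mod · Δy = -3.301 × (-0.024) = +0.079224.
ΔP ≈ 91.47 × (+0.079224) = +7.24661928.

+CHF 7.25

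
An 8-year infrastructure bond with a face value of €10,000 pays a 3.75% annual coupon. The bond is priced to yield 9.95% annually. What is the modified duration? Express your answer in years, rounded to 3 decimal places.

6.187 years

Periodic yield y = 0.0995. First find Macaulay duration:
  t   CF        PV=CF/(1+0.0995)^t    t·PV
  1       375.00       341.0641       341.0641
  2       375.00       310.1993       620.3986
  3       375.00       282.1276       846.3828
  4       375.00       256.5963     1,026.3851
  5       375.00       233.3754     1,166.8771
  6       375.00       212.2559     1,273.5357
  7       375.00       193.0477     1,351.3339
  8    10,375.00     4,857.6502    38,861.2014
  Σ                  6,686.3165    45,487.1786
P = 6,686.3165; Macaulay duration = 45,487.1786 / 6,686.3165 = 6.80303 years.
Modified duration = D_Mac / (1 + y) = 6.80303 / 1.0995 = 6.18738 years.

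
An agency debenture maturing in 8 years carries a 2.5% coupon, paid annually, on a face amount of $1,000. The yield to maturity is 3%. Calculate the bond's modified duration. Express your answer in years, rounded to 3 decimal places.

7.122 years

Periodic yield y = 0.03. First find Macaulay duration:
  t   CF        PV=CF/(1+0.03)^t    t·PV
  1        25.00        24.2718        24.2718
  2        25.00        23.5649        47.1298
  3        25.00        22.8785        68.6356
  4        25.00        22.2122        88.8487
  5        25.00        21.5652       107.8261
  6        25.00        20.9371       125.6226
  7        25.00        20.3273       142.2910
  8     1,025.00       809.1445     6,473.1557
  Σ                    964.9015     7,077.7814
P = 964.9015; Macaulay duration = 7,077.7814 / 964.9015 = 7.33524 years.
Modified duration = D_Mac / (1 + y) = 7.33524 / 1.03 = 7.12159 years.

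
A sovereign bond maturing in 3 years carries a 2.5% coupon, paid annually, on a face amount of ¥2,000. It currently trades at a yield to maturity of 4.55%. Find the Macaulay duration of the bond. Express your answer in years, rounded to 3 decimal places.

Periodic yield y = 0.0455. Discount each cash flow and weight by its year:
  t   CF        PV=CF/(1+0.0455)^t    t·PV
  1        50.00        47.8240        47.8240
  2        50.00        45.7427        91.4854
  3     2,050.00     1,793.8319     5,381.4958
  Σ                  1,887.3986     5,520.8052
Price P = Σ PV = 1,887.3986.
Macaulay duration = Σ(t·PV) / P = 5,520.8052 / 1,887.3986 = 2.92509 years.

2.925 years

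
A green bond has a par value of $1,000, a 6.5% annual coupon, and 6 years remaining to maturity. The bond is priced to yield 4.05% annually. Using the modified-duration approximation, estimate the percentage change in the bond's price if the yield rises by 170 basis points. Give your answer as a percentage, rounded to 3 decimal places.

Periodic yield y = 0.0405. Modified duration first:
  t   CF        PV=CF/(1+0.0405)^t    t·PV
  1        65.00        62.4700        62.4700
  2        65.00        60.0384       120.0768
  3        65.00        57.7015       173.1045
  4        65.00        55.4556       221.8222
  5        65.00        53.2970       266.4851
  6     1,065.00       839.2611     5,035.5667
  Σ                  1,128.2236     5,879.5253
P = 1,128.2236; D_Mac = 5.21131 yrs; D_mod = 5.21131/(1+0.0405) = 5.00847 yrs.
ΔP/P ≈ -D_mod · Δy = -5.00847 × (+0.017) = -0.085144 = -8.5144%.

-8.514%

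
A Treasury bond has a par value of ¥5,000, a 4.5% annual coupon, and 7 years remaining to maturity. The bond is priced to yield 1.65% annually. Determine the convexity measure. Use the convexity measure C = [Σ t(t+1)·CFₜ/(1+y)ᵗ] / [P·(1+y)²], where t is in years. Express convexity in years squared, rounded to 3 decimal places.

With y = 0.0165:
  t   CF        PV=CF/(1+0.0165)^t    t·PV        t(t+1)·PV
  1       225.00       221.3478       221.3478         442.6955
  2       225.00       217.7548       435.5096       1,306.5288
  3       225.00       214.2202       642.6605       2,570.6421
  4       225.00       210.7429       842.9717       4,214.8583
  5       225.00       207.3221     1,036.6105       6,219.6631
  6       225.00       203.9568     1,223.7409       8,566.1862
  7     5,225.00     4,659.4496    32,616.1469     260,929.1749
  Σ                  5,934.7941    37,018.9878     284,249.7490
P = 5,934.7941.
Convexity = Σ t(t+1)·PV / [P·(1+y)²] = 284,249.7490 / (5,934.7941 × 1.033272) = 46.35319.

46.353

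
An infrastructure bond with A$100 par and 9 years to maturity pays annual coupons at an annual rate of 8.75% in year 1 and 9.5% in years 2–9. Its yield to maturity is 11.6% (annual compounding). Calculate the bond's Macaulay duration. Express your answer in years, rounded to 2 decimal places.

6.30 years

Periodic yield y = 0.116. Discount each cash flow and weight by its year:
  t   CF        PV=CF/(1+0.116)^t    t·PV
  1         8.75         7.8405         7.8405
  2         9.50         7.6277        15.2555
  3         9.50         6.8349        20.5046
  4         9.50         6.1244        24.4978
  5         9.50         5.4879        27.4393
  6         9.50         4.9174        29.5046
  7         9.50         4.4063        30.8441
  8         9.50         3.9483        31.5864
  9       109.50        40.7790       367.0108
  Σ                     87.9664       554.4836
Price P = Σ PV = 87.9664.
Macaulay duration = Σ(t·PV) / P = 554.4836 / 87.9664 = 6.30335 years.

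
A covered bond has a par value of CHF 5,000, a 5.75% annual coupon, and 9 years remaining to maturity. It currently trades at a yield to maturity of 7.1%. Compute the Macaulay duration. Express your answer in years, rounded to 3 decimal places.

7.179 years

Periodic yield y = 0.071. Discount each cash flow and weight by its year:
  t   CF        PV=CF/(1+0.071)^t    t·PV
  1       287.50       268.4407       268.4407
  2       287.50       250.6449       501.2898
  3       287.50       234.0289       702.0866
  4       287.50       218.5144       874.0574
  5       287.50       204.0283     1,020.1417
  6       287.50       190.5027     1,143.0159
  7       287.50       177.8736     1,245.1154
  8       287.50       166.0818     1,328.6545
  9     5,287.50     2,851.9712    25,667.7412
  Σ                  4,562.0865    32,750.5433
Price P = Σ PV = 4,562.0865.
Macaulay duration = Σ(t·PV) / P = 32,750.5433 / 4,562.0865 = 7.17885 years.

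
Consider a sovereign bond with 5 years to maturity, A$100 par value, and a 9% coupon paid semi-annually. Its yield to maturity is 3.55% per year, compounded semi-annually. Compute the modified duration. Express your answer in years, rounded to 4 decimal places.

4.1647 years

Periodic yield y = 0.01775. First find Macaulay duration:
  t   CF        PV=CF/(1+0.01775)^t    t·PV
  1         4.50         4.4215         4.4215
  2         4.50         4.3444         8.6888
  3         4.50         4.2686        12.8059
  4         4.50         4.1942        16.7768
  5         4.50         4.1210        20.6052
  6         4.50         4.0492        24.2950
  7         4.50         3.9785        27.8498
  8         4.50         3.9092        31.2733
  9         4.50         3.8410        34.5689
  10      104.50        87.6406       876.4057
  Σ                    124.7682     1,057.6909
P = 124.7682; Macaulay duration = 1,057.6909 / 124.7682 = 8.47725 half-year periods = 4.23862 years.
Modified duration = D_Mac / (1 + y) = 4.23862 / 1.01775 = 4.16470 years.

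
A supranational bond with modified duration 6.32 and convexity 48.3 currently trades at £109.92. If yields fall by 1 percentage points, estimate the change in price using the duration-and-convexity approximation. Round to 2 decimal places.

Duration effect: -D_mod·Δy = -6.32 × (-0.01) = +0.063200
Convexity effect: ½·C·(Δy)² = 0.5 × 48.3 × (-0.01)² = +0.0024150
ΔP/P ≈ +0.063200 + 0.0024150 = +0.065615
ΔP ≈ 109.92 × (+0.065615) = +7.2124008.

+£7.21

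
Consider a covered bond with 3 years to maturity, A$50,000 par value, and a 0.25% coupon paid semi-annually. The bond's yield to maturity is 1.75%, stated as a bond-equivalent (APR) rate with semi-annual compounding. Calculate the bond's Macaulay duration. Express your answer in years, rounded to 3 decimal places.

2.990 years

Periodic yield y = 0.00875. Discount each cash flow and weight by its period:
  t   CF        PV=CF/(1+0.00875)^t    t·PV
  1        62.50        61.9579        61.9579
  2        62.50        61.4204       122.8409
  3        62.50        60.8877       182.6630
  4        62.50        60.3595       241.4381
  5        62.50        59.8360       299.1798
  6    50,062.50    47,512.8681   285,077.2085
  Σ                 47,817.3295   285,985.2881
Price P = Σ PV = 47,817.3295.
Macaulay duration = Σ(t·PV) / P = 285,985.2881 / 47,817.3295 = 5.98079 half-year periods.
In years: 5.98079 / 2 = 2.99039 years.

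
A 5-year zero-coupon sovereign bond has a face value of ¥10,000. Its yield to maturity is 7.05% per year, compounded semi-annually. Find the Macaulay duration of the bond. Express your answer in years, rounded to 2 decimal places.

A zero-coupon bond has a single cash flow at maturity, so its Macaulay duration equals its maturity: 5 years.
(Equivalently: 10 semi-annual periods ÷ 2 = 5 years.)

5.00 years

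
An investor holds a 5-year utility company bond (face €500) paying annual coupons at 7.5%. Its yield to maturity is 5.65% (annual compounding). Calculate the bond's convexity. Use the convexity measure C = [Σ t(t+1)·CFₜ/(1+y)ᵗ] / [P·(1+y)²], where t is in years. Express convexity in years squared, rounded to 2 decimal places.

22.44

With y = 0.0565:
  t   CF        PV=CF/(1+0.0565)^t    t·PV        t(t+1)·PV
  1        37.50        35.4946        35.4946          70.9891
  2        37.50        33.5964        67.1927         201.5782
  3        37.50        31.7997        95.3990         381.5962
  4        37.50        30.0991       120.3963         601.9817
  5       537.50       408.3485     2,041.7425      12,250.4549
  Σ                    539.3382     2,360.2251      13,506.6000
P = 539.3382.
Convexity = Σ t(t+1)·PV / [P·(1+y)²] = 13,506.6000 / (539.3382 × 1.116192) = 22.43602.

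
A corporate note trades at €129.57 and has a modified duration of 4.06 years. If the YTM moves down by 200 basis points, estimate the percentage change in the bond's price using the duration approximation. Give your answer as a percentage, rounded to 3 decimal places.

+8.120%

Duration approximation: ΔP/P ≈ -D_mod · Δy = -4.06 × (-0.02) = +0.081200.
As a percentage: +8.1200%.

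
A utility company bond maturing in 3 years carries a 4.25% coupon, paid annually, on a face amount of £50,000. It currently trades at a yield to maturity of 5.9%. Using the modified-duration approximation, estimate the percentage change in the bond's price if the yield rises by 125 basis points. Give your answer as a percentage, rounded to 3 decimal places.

-3.395%

Periodic yield y = 0.059. Modified duration first:
  t   CF        PV=CF/(1+0.059)^t    t·PV
  1     2,125.00     2,006.6100     2,006.6100
  2     2,125.00     1,894.8159     3,789.6317
  3    52,125.00    43,889.2528   131,667.7585
  Σ                 47,790.6787   137,464.0003
P = 47,790.6787; D_Mac = 2.87638 yrs; D_mod = 2.87638/(1+0.059) = 2.71613 yrs.
ΔP/P ≈ -D_mod · Δy = -2.71613 × (+0.0125) = -0.033952 = -3.3952%.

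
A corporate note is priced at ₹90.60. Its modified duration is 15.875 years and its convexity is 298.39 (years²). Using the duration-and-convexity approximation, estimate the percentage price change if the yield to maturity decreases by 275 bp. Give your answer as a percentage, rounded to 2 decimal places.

Duration effect: -D_mod·Δy = -15.875 × (-0.0275) = +0.4365625
Convexity effect: ½·C·(Δy)² = 0.5 × 298.39 × (-0.0275)² = +0.11282871875
ΔP/P ≈ +0.4365625 + 0.11282871875 = +0.54939121875
= +54.939121875%.

+54.94%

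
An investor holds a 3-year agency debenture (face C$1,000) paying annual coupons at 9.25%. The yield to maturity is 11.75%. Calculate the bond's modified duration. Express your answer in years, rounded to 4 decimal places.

2.4564 years

Periodic yield y = 0.1175. First find Macaulay duration:
  t   CF        PV=CF/(1+0.1175)^t    t·PV
  1        92.50        82.7740        82.7740
  2        92.50        74.0707       148.1415
  3     1,092.50       782.8505     2,348.5516
  Σ                    939.6953     2,579.4671
P = 939.6953; Macaulay duration = 2,579.4671 / 939.6953 = 2.74500 years.
Modified duration = D_Mac / (1 + y) = 2.74500 / 1.1175 = 2.45638 years.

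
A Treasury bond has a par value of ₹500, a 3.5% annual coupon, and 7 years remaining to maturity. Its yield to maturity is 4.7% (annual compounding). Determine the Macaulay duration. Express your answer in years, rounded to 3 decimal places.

6.299 years

Periodic yield y = 0.047. Discount each cash flow and weight by its year:
  t   CF        PV=CF/(1+0.047)^t    t·PV
  1        17.50        16.7144        16.7144
  2        17.50        15.9641        31.9282
  3        17.50        15.2475        45.7424
  4        17.50        14.5630        58.2521
  5        17.50        13.9093        69.5464
  6        17.50        13.2849        79.7093
  7       517.50       375.2179     2,626.5255
  Σ                    464.9011     2,928.4184
Price P = Σ PV = 464.9011.
Macaulay duration = Σ(t·PV) / P = 2,928.4184 / 464.9011 = 6.29901 years.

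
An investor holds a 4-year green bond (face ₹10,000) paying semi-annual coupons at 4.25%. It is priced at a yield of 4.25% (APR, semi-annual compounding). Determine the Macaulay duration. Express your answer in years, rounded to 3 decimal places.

3.721 years

Periodic yield y = 0.02125. Discount each cash flow and weight by its period:
  t   CF        PV=CF/(1+0.02125)^t    t·PV
  1       212.50       208.0783       208.0783
  2       212.50       203.7487       407.4974
  3       212.50       199.5091       598.5273
  4       212.50       195.3578       781.4310
  5       212.50       191.2928       956.4639
  6       212.50       187.3124     1,123.8744
  7       212.50       183.4148     1,283.9038
  8    10,212.50     8,631.2861    69,050.2889
  Σ                 10,000.0000    74,410.0651
Price P = Σ PV = 10,000.0000.
Macaulay duration = Σ(t·PV) / P = 74,410.0651 / 10,000.0000 = 7.44101 half-year periods.
In years: 7.44101 / 2 = 3.72050 years.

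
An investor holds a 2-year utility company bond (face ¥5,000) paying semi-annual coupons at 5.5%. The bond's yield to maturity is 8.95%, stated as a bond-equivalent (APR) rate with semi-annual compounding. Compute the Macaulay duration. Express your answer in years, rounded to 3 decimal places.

1.918 years

Periodic yield y = 0.04475. Discount each cash flow and weight by its period:
  t   CF        PV=CF/(1+0.04475)^t    t·PV
  1       137.50       131.6104       131.6104
  2       137.50       125.9731       251.9463
  3       137.50       120.5773       361.7319
  4     5,137.50     4,312.2340    17,248.9358
  Σ                  4,690.3948    17,994.2245
Price P = Σ PV = 4,690.3948.
Macaulay duration = Σ(t·PV) / P = 17,994.2245 / 4,690.3948 = 3.83640 half-year periods.
In years: 3.83640 / 2 = 1.91820 years.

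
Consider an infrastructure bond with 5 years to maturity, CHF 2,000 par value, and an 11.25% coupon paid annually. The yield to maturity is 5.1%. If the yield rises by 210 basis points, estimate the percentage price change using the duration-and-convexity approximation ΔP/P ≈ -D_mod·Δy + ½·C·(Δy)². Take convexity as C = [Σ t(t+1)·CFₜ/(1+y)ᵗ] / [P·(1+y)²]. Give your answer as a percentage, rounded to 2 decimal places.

-7.91%

With y = 0.051:
  t   CF        PV=CF/(1+0.051)^t    t·PV        t(t+1)·PV
  1       225.00       214.0818       214.0818         428.1637
  2       225.00       203.6935       407.3869       1,222.1608
  3       225.00       193.8092       581.4276       2,325.7103
  4       225.00       184.4046       737.6182       3,688.0912
  5     2,225.00     1,735.0677     8,675.3387      52,052.0322
  Σ                  2,531.0568    10,615.8533      59,716.1581
P = 2,531.0568; D_Mac = 4.19424 yrs; D_mod = 3.99071 yrs; C = 21.35918.
Duration effect: -3.99071 × (+0.021) = -0.083805
Convexity effect: 0.5 × 21.35918 × (0.021)² = +0.0047097
ΔP/P ≈ -0.083805 + 0.0047097 = -0.079095 = -7.9095%.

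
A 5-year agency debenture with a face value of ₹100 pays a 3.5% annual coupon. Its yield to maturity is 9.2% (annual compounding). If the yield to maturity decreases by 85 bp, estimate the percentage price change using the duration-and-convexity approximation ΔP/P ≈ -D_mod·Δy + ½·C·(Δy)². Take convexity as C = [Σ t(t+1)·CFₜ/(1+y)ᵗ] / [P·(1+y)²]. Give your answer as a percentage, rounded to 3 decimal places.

+3.680%

With y = 0.092:
  t   CF        PV=CF/(1+0.092)^t    t·PV        t(t+1)·PV
  1         3.50         3.2051         3.2051           6.4103
  2         3.50         2.9351         5.8702          17.6106
  3         3.50         2.6878         8.0635          32.2538
  4         3.50         2.4614         9.8455          49.2275
  5       103.50        66.6541       333.2707       1,999.6243
  Σ                     77.9436       360.2550       2,105.1265
P = 77.9436; D_Mac = 4.62200 yrs; D_mod = 4.23260 yrs; C = 22.64919.
Duration effect: -4.23260 × (-0.0085) = +0.035977
Convexity effect: 0.5 × 22.64919 × (-0.0085)² = +0.0008182
ΔP/P ≈ +0.035977 + 0.0008182 = +0.036795 = +3.6795%.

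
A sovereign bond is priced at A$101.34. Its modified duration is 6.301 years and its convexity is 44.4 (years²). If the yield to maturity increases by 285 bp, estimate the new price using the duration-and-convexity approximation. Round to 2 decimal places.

Duration effect: -D_mod·Δy = -6.301 × (+0.0285) = -0.1795785
Convexity effect: ½·C·(Δy)² = 0.5 × 44.4 × (0.0285)² = +0.01803195
ΔP/P ≈ -0.1795785 + 0.01803195 = -0.16154655
New price ≈ 101.34 × (1 - 0.16154655) = 84.968872623.

A$84.97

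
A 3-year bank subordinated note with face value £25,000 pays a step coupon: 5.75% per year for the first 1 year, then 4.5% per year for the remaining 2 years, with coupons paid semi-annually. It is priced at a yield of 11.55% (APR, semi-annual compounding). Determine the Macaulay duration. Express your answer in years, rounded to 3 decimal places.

Periodic yield y = 0.05775. Discount each cash flow and weight by its period:
  t   CF        PV=CF/(1+0.05775)^t    t·PV
  1       718.75       679.5084       679.5084
  2       718.75       642.4093     1,284.8185
  3       562.50       475.3061     1,425.9184
  4       562.50       449.3558     1,797.4234
  5       562.50       424.8223     2,124.1117
  6    25,562.50    18,251.7756   109,510.6538
  Σ                 20,923.1776   116,822.4342
Price P = Σ PV = 20,923.1776.
Macaulay duration = Σ(t·PV) / P = 116,822.4342 / 20,923.1776 = 5.58340 half-year periods.
In years: 5.58340 / 2 = 2.79170 years.

2.792 years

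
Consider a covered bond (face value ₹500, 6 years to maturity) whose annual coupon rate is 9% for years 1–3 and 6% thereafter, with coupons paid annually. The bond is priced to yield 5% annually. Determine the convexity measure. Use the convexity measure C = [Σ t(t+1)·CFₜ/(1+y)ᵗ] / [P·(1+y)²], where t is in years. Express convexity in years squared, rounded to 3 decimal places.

29.806

With y = 0.05:
  t   CF        PV=CF/(1+0.05)^t    t·PV        t(t+1)·PV
  1        45.00        42.8571        42.8571          85.7143
  2        45.00        40.8163        81.6327         244.8980
  3        45.00        38.8727       116.6181         466.4723
  4        30.00        24.6811        98.7243         493.6215
  5        30.00        23.5058       117.5289         705.1735
  6       530.00       395.4942     2,372.9650      16,610.7547
  Σ                    566.2272     2,830.3261      18,606.6343
P = 566.2272.
Convexity = Σ t(t+1)·PV / [P·(1+y)²] = 18,606.6343 / (566.2272 × 1.102500) = 29.80564.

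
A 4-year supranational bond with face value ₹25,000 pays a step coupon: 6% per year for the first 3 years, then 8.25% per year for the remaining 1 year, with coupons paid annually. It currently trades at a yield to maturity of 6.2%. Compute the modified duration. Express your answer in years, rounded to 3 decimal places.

3.463 years

Periodic yield y = 0.062. First find Macaulay duration:
  t   CF        PV=CF/(1+0.062)^t    t·PV
  1     1,500.00     1,412.4294     1,412.4294
  2     1,500.00     1,329.9712     2,659.9423
  3     1,500.00     1,252.3269     3,756.9807
  4    27,062.50    21,275.0136    85,100.0545
  Σ                 25,269.7411    92,929.4069
P = 25,269.7411; Macaulay duration = 92,929.4069 / 25,269.7411 = 3.67750 years.
Modified duration = D_Mac / (1 + y) = 3.67750 / 1.062 = 3.46280 years.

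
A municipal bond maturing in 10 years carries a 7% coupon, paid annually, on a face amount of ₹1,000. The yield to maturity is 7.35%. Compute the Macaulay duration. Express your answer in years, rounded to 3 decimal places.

7.481 years

Periodic yield y = 0.0735. Discount each cash flow and weight by its year:
  t   CF        PV=CF/(1+0.0735)^t    t·PV
  1        70.00        65.2073        65.2073
  2        70.00        60.7427       121.4854
  3        70.00        56.5838       169.7513
  4        70.00        52.7096       210.8385
  5        70.00        49.1007       245.5036
  6        70.00        45.7389       274.4334
  7        70.00        42.6073       298.2509
  8        70.00        39.6901       317.5204
  9        70.00        36.9726       332.7531
  10    1,070.00       526.4575     5,264.5747
  Σ                    975.8103     7,300.3184
Price P = Σ PV = 975.8103.
Macaulay duration = Σ(t·PV) / P = 7,300.3184 / 975.8103 = 7.48129 years.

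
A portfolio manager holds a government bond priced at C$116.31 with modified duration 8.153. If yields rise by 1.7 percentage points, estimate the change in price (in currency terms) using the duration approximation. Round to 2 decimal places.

Duration approximation: ΔP/P ≈ -D_mod · Δy = -8.153 × (+0.017) = -0.138601.
ΔP ≈ 116.31 × (-0.138601) = -16.12068231.

-C$16.12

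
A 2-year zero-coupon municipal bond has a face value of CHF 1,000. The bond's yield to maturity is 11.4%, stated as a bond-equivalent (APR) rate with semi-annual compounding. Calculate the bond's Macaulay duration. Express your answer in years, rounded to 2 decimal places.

2.00 years

A zero-coupon bond has a single cash flow at maturity, so its Macaulay duration equals its maturity: 2 years.
(Equivalently: 4 semi-annual periods ÷ 2 = 2 years.)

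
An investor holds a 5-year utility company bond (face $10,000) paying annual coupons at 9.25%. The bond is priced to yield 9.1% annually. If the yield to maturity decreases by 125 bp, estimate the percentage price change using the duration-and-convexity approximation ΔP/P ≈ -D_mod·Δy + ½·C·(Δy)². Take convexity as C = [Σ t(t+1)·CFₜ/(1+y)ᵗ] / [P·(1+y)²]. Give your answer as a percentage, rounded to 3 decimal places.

+4.997%

With y = 0.091:
  t   CF        PV=CF/(1+0.091)^t    t·PV        t(t+1)·PV
  1       925.00       847.8460       847.8460       1,695.6920
  2       925.00       777.1274     1,554.2548       4,662.7645
  3       925.00       712.3074     2,136.9223       8,547.6893
  4       925.00       652.8941     2,611.5763      13,057.8816
  5    10,925.00     7,068.0187    35,340.0937     212,040.5624
  Σ                 10,058.1937    42,490.6932     240,004.5898
P = 10,058.1937; D_Mac = 4.22449 yrs; D_mod = 3.87212 yrs; C = 20.04703.
Duration effect: -3.87212 × (-0.0125) = +0.048402
Convexity effect: 0.5 × 20.04703 × (-0.0125)² = +0.0015662
ΔP/P ≈ +0.048402 + 0.0015662 = +0.049968 = +4.9968%.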